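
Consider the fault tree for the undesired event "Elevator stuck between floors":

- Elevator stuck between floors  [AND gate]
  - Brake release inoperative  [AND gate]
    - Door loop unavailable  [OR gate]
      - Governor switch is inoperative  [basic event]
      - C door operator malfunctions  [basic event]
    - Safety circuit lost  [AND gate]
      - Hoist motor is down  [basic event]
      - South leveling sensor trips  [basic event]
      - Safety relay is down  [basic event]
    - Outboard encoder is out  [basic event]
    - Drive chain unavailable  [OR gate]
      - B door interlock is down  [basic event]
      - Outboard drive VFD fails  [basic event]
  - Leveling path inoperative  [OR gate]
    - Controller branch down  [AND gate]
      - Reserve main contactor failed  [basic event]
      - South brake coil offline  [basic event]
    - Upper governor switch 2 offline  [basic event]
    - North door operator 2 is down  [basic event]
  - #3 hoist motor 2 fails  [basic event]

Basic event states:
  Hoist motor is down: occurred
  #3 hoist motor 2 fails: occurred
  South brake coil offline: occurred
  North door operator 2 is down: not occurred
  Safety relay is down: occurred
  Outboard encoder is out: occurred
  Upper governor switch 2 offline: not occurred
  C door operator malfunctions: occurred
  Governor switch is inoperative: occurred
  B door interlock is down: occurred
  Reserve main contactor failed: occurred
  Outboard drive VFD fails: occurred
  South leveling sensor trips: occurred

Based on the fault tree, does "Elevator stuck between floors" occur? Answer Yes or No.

Door loop unavailable [OR]: Governor switch is inoperative=occurs, C door operator malfunctions=occurs → at least one input occurs → occurs.
Safety circuit lost [AND]: Hoist motor is down=occurs, South leveling sensor trips=occurs, Safety relay is down=occurs → all inputs occur → occurs.
Drive chain unavailable [OR]: B door interlock is down=occurs, Outboard drive VFD fails=occurs → at least one input occurs → occurs.
Brake release inoperative [AND]: Door loop unavailable=occurs, Safety circuit lost=occurs, Outboard encoder is out=occurs, Drive chain unavailable=occurs → all inputs occur → occurs.
Controller branch down [AND]: Reserve main contactor failed=occurs, South brake coil offline=occurs → all inputs occur → occurs.
Leveling path inoperative [OR]: Controller branch down=occurs, Upper governor switch 2 offline=not, North door operator 2 is down=not → at least one input occurs → occurs.
Elevator stuck between floors [AND]: Brake release inoperative=occurs, Leveling path inoperative=occurs, #3 hoist motor 2 fails=occurs → all inputs occur → occurs.

Yes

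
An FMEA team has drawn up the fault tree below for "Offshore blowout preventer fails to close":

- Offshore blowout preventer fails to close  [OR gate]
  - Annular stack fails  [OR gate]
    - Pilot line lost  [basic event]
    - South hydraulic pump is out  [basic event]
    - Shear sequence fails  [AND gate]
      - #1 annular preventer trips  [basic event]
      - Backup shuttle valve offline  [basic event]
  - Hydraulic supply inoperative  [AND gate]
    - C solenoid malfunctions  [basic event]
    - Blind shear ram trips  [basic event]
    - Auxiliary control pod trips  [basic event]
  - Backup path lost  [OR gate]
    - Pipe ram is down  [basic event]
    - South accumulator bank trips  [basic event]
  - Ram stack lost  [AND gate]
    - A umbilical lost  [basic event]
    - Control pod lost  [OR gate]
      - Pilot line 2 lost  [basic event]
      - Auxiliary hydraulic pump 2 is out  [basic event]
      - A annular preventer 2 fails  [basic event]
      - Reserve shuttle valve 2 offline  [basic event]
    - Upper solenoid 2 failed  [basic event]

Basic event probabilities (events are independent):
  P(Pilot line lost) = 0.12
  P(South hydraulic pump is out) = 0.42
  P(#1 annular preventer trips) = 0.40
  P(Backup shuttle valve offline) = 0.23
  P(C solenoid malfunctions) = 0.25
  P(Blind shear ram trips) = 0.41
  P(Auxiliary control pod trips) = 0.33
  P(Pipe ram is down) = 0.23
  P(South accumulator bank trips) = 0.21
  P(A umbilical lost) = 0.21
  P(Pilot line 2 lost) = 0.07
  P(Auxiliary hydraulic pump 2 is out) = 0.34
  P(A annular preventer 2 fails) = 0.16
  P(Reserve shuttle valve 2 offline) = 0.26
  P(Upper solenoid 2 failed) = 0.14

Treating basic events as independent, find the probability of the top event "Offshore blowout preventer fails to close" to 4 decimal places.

0.7326

P(Shear sequence fails) [AND] = 0.40 × 0.23 = 0.092000
P(Annular stack fails) [OR] = 1 − (1−0.12) × (1−0.42) × (1−0.092000) = 0.536557
P(Hydraulic supply inoperative) [AND] = 0.25 × 0.41 × 0.33 = 0.033825
P(Backup path lost) [OR] = 1 − (1−0.23) × (1−0.21) = 0.391700
P(Control pod lost) [OR] = 1 − (1−0.07) × (1−0.34) × (1−0.16) × (1−0.26) = 0.618462
P(Ram stack lost) [AND] = 0.21 × 0.618462 × 0.14 = 0.018183
P(Offshore blowout preventer fails to close) [OR] = 1 − (1−0.536557) × (1−0.033825) × (1−0.391700) × (1−0.018183) = 0.732576
Rounded to 4 decimal places: P(Offshore blowout preventer fails to close) ≈ 0.7326.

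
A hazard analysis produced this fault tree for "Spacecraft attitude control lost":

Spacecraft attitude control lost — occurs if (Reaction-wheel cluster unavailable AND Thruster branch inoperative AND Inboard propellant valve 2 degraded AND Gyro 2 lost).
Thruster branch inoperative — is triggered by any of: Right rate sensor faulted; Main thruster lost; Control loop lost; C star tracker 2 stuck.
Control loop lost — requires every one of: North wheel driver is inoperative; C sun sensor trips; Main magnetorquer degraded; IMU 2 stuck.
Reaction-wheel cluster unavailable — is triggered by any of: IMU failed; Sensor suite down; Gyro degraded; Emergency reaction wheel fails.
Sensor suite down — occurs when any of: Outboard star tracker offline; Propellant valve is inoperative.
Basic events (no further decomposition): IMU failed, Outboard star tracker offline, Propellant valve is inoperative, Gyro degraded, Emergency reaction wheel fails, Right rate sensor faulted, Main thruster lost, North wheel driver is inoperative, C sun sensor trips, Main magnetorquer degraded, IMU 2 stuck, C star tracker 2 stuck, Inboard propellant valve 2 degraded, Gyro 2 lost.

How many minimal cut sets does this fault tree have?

Sensor suite down [OR]: union of children's cut sets → 2 cut set(s).
Reaction-wheel cluster unavailable [OR]: union of children's cut sets → 5 cut set(s).
Control loop lost [AND]: one cut set from each child combined → 1 × 1 × 1 × 1 = 1 cut set(s).
Thruster branch inoperative [OR]: union of children's cut sets → 4 cut set(s).
Spacecraft attitude control lost [AND]: one cut set from each child combined → 5 × 4 × 1 × 1 = 20 cut set(s).

20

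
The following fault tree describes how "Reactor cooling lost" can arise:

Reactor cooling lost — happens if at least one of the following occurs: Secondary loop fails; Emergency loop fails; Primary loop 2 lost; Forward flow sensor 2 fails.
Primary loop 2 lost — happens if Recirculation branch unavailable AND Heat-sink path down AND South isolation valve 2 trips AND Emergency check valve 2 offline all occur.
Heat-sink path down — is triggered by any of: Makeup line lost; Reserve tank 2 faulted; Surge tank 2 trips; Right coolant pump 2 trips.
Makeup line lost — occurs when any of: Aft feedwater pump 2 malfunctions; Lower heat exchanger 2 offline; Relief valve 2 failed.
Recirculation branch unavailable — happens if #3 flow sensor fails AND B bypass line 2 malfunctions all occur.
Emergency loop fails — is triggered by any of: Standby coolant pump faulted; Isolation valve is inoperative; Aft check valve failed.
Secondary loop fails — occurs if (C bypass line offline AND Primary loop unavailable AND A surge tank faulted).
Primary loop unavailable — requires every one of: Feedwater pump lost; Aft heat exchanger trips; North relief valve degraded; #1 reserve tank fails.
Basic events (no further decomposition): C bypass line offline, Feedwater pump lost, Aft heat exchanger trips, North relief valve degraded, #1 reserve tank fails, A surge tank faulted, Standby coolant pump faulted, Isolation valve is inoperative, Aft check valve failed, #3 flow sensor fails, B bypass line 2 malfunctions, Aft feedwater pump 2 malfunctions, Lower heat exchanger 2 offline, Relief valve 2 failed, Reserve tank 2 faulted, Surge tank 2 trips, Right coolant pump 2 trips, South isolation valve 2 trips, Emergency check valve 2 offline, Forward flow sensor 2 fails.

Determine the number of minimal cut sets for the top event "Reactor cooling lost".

Primary loop unavailable [AND]: one cut set from each child combined → 1 × 1 × 1 × 1 = 1 cut set(s).
Secondary loop fails [AND]: one cut set from each child combined → 1 × 1 × 1 = 1 cut set(s).
Emergency loop fails [OR]: union of children's cut sets → 3 cut set(s).
Recirculation branch unavailable [AND]: one cut set from each child combined → 1 × 1 = 1 cut set(s).
Makeup line lost [OR]: union of children's cut sets → 3 cut set(s).
Heat-sink path down [OR]: union of children's cut sets → 6 cut set(s).
Primary loop 2 lost [AND]: one cut set from each child combined → 1 × 6 × 1 × 1 = 6 cut set(s).
Reactor cooling lost [OR]: union of children's cut sets → 11 cut set(s).

11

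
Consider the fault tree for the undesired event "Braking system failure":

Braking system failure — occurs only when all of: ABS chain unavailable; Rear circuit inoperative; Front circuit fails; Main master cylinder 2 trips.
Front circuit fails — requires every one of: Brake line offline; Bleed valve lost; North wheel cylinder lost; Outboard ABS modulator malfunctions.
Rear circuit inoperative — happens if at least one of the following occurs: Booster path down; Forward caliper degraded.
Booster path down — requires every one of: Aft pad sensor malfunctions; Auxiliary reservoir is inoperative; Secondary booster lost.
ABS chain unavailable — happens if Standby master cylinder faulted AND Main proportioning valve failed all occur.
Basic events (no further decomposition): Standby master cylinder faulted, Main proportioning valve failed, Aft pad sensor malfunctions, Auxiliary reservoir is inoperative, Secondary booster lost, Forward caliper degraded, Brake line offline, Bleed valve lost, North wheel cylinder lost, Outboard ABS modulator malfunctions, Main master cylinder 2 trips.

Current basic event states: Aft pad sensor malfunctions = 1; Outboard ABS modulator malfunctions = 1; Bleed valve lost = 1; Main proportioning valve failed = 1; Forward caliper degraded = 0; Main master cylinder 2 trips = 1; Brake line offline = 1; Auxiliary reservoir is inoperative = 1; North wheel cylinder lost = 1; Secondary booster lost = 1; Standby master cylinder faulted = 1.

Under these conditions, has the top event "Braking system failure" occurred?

Yes

ABS chain unavailable [AND]: Standby master cylinder faulted=occurs, Main proportioning valve failed=occurs → all inputs occur → occurs.
Booster path down [AND]: Aft pad sensor malfunctions=occurs, Auxiliary reservoir is inoperative=occurs, Secondary booster lost=occurs → all inputs occur → occurs.
Rear circuit inoperative [OR]: Booster path down=occurs, Forward caliper degraded=not → at least one input occurs → occurs.
Front circuit fails [AND]: Brake line offline=occurs, Bleed valve lost=occurs, North wheel cylinder lost=occurs, Outboard ABS modulator malfunctions=occurs → all inputs occur → occurs.
Braking system failure [AND]: ABS chain unavailable=occurs, Rear circuit inoperative=occurs, Front circuit fails=occurs, Main master cylinder 2 trips=occurs → all inputs occur → occurs.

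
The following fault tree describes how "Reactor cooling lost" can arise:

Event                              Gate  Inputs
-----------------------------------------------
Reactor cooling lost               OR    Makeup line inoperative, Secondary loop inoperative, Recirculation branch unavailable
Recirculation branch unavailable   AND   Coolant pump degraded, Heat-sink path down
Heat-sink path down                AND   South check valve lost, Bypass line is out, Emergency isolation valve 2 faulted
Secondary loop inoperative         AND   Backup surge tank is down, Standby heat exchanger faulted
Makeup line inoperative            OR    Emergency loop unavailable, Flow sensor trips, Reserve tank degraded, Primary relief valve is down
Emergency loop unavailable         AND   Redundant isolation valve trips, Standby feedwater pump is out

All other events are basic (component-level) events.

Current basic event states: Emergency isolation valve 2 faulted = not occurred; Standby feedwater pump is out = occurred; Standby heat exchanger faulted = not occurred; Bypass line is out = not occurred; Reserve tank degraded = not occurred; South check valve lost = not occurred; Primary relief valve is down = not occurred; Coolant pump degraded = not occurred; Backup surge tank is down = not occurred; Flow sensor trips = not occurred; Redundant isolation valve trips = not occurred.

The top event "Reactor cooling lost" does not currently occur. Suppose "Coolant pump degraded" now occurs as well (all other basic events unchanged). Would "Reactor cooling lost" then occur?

No

Counterfactual: set "Coolant pump degraded" to occurred.
Emergency loop unavailable [AND]: Redundant isolation valve trips=not, Standby feedwater pump is out=occurs → not all inputs occur → does not occur.
Makeup line inoperative [OR]: Emergency loop unavailable=not, Flow sensor trips=not, Reserve tank degraded=not, Primary relief valve is down=not → no input occurs → does not occur.
Secondary loop inoperative [AND]: Backup surge tank is down=not, Standby heat exchanger faulted=not → not all inputs occur → does not occur.
Heat-sink path down [AND]: South check valve lost=not, Bypass line is out=not, Emergency isolation valve 2 faulted=not → not all inputs occur → does not occur.
Recirculation branch unavailable [AND]: Coolant pump degraded=occurs, Heat-sink path down=not → not all inputs occur → does not occur.
Reactor cooling lost [OR]: Makeup line inoperative=not, Secondary loop inoperative=not, Recirculation branch unavailable=not → no input occurs → does not occur.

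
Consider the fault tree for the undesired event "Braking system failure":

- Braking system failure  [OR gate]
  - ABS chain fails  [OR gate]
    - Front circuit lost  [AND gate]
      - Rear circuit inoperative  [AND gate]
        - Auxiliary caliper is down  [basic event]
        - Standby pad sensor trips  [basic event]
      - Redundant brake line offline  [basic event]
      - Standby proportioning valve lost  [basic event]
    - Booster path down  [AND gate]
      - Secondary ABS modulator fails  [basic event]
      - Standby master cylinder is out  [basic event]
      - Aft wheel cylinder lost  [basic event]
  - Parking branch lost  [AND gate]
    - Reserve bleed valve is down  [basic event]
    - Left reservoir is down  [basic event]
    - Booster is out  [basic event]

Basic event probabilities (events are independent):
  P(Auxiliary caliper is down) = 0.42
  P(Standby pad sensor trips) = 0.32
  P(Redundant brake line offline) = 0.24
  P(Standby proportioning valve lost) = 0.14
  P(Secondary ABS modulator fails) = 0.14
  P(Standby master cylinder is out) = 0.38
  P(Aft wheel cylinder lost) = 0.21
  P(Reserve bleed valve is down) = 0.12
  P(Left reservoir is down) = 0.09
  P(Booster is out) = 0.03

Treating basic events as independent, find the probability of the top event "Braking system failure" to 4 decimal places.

0.0160

P(Rear circuit inoperative) [AND] = 0.42 × 0.32 = 0.134400
P(Front circuit lost) [AND] = 0.134400 × 0.24 × 0.14 = 0.004516
P(Booster path down) [AND] = 0.14 × 0.38 × 0.21 = 0.011172
P(ABS chain fails) [OR] = 1 − (1−0.004516) × (1−0.011172) = 0.015638
P(Parking branch lost) [AND] = 0.12 × 0.09 × 0.03 = 0.000324
P(Braking system failure) [OR] = 1 − (1−0.015638) × (1−0.000324) = 0.015957
Rounded to 4 decimal places: P(Braking system failure) ≈ 0.0160.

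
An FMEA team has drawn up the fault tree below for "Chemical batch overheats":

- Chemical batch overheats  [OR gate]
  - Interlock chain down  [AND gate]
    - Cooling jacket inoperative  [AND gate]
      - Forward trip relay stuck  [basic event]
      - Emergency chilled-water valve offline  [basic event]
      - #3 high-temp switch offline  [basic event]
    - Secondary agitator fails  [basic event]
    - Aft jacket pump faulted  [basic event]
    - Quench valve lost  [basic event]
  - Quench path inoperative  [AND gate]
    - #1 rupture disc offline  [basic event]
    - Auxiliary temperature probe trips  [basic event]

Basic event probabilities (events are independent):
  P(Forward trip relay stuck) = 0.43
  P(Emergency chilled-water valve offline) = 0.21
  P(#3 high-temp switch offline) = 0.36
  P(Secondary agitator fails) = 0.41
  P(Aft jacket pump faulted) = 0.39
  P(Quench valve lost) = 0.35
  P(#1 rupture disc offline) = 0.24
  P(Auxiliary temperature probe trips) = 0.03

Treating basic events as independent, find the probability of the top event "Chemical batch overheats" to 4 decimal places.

0.0090

P(Cooling jacket inoperative) [AND] = 0.43 × 0.21 × 0.36 = 0.032508
P(Interlock chain down) [AND] = 0.032508 × 0.41 × 0.39 × 0.35 = 0.001819
P(Quench path inoperative) [AND] = 0.24 × 0.03 = 0.007200
P(Chemical batch overheats) [OR] = 1 − (1−0.001819) × (1−0.007200) = 0.009006
Rounded to 4 decimal places: P(Chemical batch overheats) ≈ 0.0090.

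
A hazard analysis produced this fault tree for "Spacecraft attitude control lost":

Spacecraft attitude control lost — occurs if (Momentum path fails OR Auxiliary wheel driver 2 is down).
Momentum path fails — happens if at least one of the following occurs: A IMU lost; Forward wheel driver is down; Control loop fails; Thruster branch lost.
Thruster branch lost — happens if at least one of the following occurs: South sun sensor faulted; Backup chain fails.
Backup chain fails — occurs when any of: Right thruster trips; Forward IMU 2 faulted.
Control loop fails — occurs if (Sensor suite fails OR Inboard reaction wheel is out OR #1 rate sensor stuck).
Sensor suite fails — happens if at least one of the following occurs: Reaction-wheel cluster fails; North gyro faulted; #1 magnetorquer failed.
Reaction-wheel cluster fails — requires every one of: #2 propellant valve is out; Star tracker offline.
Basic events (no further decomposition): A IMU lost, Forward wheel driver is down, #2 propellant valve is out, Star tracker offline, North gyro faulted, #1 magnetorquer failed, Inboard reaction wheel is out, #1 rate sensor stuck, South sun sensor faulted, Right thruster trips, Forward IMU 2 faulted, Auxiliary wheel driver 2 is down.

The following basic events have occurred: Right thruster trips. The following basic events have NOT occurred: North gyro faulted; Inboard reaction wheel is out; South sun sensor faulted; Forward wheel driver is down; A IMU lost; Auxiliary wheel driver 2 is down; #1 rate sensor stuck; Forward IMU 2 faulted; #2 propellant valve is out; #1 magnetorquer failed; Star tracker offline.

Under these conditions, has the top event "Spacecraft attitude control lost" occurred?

Reaction-wheel cluster fails [AND]: #2 propellant valve is out=not, Star tracker offline=not → not all inputs occur → does not occur.
Sensor suite fails [OR]: Reaction-wheel cluster fails=not, North gyro faulted=not, #1 magnetorquer failed=not → no input occurs → does not occur.
Control loop fails [OR]: Sensor suite fails=not, Inboard reaction wheel is out=not, #1 rate sensor stuck=not → no input occurs → does not occur.
Backup chain fails [OR]: Right thruster trips=occurs, Forward IMU 2 faulted=not → at least one input occurs → occurs.
Thruster branch lost [OR]: South sun sensor faulted=not, Backup chain fails=occurs → at least one input occurs → occurs.
Momentum path fails [OR]: A IMU lost=not, Forward wheel driver is down=not, Control loop fails=not, Thruster branch lost=occurs → at least one input occurs → occurs.
Spacecraft attitude control lost [OR]: Momentum path fails=occurs, Auxiliary wheel driver 2 is down=not → at least one input occurs → occurs.

Yes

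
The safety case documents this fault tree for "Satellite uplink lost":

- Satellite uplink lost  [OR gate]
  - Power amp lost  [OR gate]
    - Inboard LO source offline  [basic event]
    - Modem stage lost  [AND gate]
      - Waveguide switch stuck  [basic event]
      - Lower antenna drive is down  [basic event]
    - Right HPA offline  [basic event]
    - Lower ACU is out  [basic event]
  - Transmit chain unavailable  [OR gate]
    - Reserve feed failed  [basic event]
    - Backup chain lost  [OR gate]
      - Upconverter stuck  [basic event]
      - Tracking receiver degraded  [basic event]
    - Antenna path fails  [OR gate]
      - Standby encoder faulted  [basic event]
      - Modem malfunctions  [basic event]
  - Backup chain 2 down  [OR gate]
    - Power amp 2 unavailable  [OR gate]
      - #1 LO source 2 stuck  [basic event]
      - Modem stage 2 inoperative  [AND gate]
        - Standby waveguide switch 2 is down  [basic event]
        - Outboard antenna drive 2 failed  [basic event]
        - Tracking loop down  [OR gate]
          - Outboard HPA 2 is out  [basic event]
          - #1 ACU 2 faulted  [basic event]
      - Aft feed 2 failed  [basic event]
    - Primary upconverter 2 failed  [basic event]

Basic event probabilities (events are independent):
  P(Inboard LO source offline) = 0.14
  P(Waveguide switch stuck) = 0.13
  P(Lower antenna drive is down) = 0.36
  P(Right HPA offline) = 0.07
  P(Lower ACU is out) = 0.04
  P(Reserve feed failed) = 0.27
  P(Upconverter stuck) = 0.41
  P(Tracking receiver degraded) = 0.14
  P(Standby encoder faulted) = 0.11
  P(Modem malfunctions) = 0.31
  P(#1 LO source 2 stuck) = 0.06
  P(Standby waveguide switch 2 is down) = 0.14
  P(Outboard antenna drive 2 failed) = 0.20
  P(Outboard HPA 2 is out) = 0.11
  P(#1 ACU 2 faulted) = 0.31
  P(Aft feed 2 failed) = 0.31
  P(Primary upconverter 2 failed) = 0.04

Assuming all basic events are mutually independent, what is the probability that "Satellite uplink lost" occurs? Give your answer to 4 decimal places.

P(Modem stage lost) [AND] = 0.13 × 0.36 = 0.046800
P(Power amp lost) [OR] = 1 − (1−0.14) × (1−0.046800) × (1−0.07) × (1−0.04) = 0.268125
P(Backup chain lost) [OR] = 1 − (1−0.41) × (1−0.14) = 0.492600
P(Antenna path fails) [OR] = 1 − (1−0.11) × (1−0.31) = 0.385900
P(Transmit chain unavailable) [OR] = 1 − (1−0.27) × (1−0.492600) × (1−0.385900) = 0.772536
P(Tracking loop down) [OR] = 1 − (1−0.11) × (1−0.31) = 0.385900
P(Modem stage 2 inoperative) [AND] = 0.14 × 0.20 × 0.385900 = 0.010805
P(Power amp 2 unavailable) [OR] = 1 − (1−0.06) × (1−0.010805) × (1−0.31) = 0.358408
P(Backup chain 2 down) [OR] = 1 − (1−0.358408) × (1−0.04) = 0.384072
P(Satellite uplink lost) [OR] = 1 − (1−0.268125) × (1−0.772536) × (1−0.384072) = 0.897463
Rounded to 4 decimal places: P(Satellite uplink lost) ≈ 0.8975.

0.8975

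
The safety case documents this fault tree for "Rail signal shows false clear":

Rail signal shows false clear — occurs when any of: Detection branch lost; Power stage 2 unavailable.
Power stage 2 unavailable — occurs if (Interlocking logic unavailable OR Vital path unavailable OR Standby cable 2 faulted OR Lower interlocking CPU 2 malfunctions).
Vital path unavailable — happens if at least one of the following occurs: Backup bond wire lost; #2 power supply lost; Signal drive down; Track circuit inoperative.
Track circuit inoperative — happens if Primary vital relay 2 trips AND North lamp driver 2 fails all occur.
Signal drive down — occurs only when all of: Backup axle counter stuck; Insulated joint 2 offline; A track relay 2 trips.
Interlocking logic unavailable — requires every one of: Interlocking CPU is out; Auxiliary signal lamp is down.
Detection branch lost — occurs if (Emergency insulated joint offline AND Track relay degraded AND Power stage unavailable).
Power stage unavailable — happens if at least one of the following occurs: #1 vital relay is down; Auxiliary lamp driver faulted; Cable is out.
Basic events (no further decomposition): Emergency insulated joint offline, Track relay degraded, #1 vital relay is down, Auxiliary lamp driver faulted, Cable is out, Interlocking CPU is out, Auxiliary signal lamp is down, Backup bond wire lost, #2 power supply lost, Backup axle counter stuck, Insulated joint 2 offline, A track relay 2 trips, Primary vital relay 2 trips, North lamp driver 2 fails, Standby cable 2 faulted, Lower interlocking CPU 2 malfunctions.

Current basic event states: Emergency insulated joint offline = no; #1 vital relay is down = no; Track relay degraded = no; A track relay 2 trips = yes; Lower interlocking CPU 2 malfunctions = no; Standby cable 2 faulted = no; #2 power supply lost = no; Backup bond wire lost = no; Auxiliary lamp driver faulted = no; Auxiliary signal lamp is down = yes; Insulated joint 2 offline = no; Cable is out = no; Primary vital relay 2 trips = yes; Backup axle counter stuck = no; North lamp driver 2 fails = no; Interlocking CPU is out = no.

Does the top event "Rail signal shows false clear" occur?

Power stage unavailable [OR]: #1 vital relay is down=not, Auxiliary lamp driver faulted=not, Cable is out=not → no input occurs → does not occur.
Detection branch lost [AND]: Emergency insulated joint offline=not, Track relay degraded=not, Power stage unavailable=not → not all inputs occur → does not occur.
Interlocking logic unavailable [AND]: Interlocking CPU is out=not, Auxiliary signal lamp is down=occurs → not all inputs occur → does not occur.
Signal drive down [AND]: Backup axle counter stuck=not, Insulated joint 2 offline=not, A track relay 2 trips=occurs → not all inputs occur → does not occur.
Track circuit inoperative [AND]: Primary vital relay 2 trips=occurs, North lamp driver 2 fails=not → not all inputs occur → does not occur.
Vital path unavailable [OR]: Backup bond wire lost=not, #2 power supply lost=not, Signal drive down=not, Track circuit inoperative=not → no input occurs → does not occur.
Power stage 2 unavailable [OR]: Interlocking logic unavailable=not, Vital path unavailable=not, Standby cable 2 faulted=not, Lower interlocking CPU 2 malfunctions=not → no input occurs → does not occur.
Rail signal shows false clear [OR]: Detection branch lost=not, Power stage 2 unavailable=not → no input occurs → does not occur.

No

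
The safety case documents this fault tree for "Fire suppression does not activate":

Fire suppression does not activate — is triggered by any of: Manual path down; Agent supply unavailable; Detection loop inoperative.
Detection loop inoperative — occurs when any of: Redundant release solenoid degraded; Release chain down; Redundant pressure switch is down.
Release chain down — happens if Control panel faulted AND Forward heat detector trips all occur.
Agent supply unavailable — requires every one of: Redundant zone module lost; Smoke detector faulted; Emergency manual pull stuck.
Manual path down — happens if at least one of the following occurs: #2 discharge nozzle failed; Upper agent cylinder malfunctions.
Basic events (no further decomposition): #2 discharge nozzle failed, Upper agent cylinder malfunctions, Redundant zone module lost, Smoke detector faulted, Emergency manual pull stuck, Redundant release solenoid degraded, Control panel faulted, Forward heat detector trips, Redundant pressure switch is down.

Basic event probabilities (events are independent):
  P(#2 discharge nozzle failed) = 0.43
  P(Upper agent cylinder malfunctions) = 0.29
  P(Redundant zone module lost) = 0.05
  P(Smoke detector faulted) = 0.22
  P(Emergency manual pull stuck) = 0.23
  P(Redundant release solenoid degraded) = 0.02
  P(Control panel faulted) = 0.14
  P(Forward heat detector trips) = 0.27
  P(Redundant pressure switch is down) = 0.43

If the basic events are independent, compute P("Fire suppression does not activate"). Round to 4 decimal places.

P(Manual path down) [OR] = 1 − (1−0.43) × (1−0.29) = 0.595300
P(Agent supply unavailable) [AND] = 0.05 × 0.22 × 0.23 = 0.002530
P(Release chain down) [AND] = 0.14 × 0.27 = 0.037800
P(Detection loop inoperative) [OR] = 1 − (1−0.02) × (1−0.037800) × (1−0.43) = 0.462515
P(Fire suppression does not activate) [OR] = 1 − (1−0.595300) × (1−0.002530) × (1−0.462515) = 0.783030
Rounded to 4 decimal places: P(Fire suppression does not activate) ≈ 0.7830.

0.7830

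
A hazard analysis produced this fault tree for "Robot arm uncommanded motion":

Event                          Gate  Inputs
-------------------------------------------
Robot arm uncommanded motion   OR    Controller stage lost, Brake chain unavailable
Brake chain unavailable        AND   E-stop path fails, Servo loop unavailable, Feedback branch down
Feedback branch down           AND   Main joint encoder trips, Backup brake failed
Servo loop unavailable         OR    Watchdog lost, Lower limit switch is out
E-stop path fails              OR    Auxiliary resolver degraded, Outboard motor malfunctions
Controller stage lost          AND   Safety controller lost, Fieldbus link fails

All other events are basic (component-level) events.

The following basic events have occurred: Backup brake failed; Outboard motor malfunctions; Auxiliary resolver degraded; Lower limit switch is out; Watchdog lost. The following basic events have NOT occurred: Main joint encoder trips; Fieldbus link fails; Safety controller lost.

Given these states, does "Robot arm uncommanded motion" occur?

Controller stage lost [AND]: Safety controller lost=not, Fieldbus link fails=not → not all inputs occur → does not occur.
E-stop path fails [OR]: Auxiliary resolver degraded=occurs, Outboard motor malfunctions=occurs → at least one input occurs → occurs.
Servo loop unavailable [OR]: Watchdog lost=occurs, Lower limit switch is out=occurs → at least one input occurs → occurs.
Feedback branch down [AND]: Main joint encoder trips=not, Backup brake failed=occurs → not all inputs occur → does not occur.
Brake chain unavailable [AND]: E-stop path fails=occurs, Servo loop unavailable=occurs, Feedback branch down=not → not all inputs occur → does not occur.
Robot arm uncommanded motion [OR]: Controller stage lost=not, Brake chain unavailable=not → no input occurs → does not occur.

No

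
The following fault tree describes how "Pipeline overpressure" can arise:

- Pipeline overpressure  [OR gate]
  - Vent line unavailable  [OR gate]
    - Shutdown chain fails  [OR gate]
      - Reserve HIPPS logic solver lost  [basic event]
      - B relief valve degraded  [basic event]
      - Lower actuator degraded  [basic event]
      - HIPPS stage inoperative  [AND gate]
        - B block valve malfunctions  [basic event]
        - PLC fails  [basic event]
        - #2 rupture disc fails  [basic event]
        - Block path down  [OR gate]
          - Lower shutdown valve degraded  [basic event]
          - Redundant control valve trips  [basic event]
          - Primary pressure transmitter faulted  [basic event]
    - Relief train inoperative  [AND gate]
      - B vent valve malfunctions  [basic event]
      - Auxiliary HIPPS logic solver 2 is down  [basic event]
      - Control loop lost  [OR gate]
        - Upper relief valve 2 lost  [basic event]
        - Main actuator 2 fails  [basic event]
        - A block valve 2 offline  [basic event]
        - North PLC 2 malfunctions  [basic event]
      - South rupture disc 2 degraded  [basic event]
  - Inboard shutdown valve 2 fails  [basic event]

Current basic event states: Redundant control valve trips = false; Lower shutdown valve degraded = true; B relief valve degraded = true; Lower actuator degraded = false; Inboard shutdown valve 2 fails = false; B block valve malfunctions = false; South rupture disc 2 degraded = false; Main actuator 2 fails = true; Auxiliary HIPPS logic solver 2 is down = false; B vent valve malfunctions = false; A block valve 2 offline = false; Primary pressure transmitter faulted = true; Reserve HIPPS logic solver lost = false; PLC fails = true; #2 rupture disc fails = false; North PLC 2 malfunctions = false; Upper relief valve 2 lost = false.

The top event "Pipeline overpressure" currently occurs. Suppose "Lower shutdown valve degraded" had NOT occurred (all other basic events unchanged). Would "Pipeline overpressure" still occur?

Counterfactual: set "Lower shutdown valve degraded" to not occurred.
Block path down [OR]: Lower shutdown valve degraded=not, Redundant control valve trips=not, Primary pressure transmitter faulted=occurs → at least one input occurs → occurs.
HIPPS stage inoperative [AND]: B block valve malfunctions=not, PLC fails=occurs, #2 rupture disc fails=not, Block path down=occurs → not all inputs occur → does not occur.
Shutdown chain fails [OR]: Reserve HIPPS logic solver lost=not, B relief valve degraded=occurs, Lower actuator degraded=not, HIPPS stage inoperative=not → at least one input occurs → occurs.
Control loop lost [OR]: Upper relief valve 2 lost=not, Main actuator 2 fails=occurs, A block valve 2 offline=not, North PLC 2 malfunctions=not → at least one input occurs → occurs.
Relief train inoperative [AND]: B vent valve malfunctions=not, Auxiliary HIPPS logic solver 2 is down=not, Control loop lost=occurs, South rupture disc 2 degraded=not → not all inputs occur → does not occur.
Vent line unavailable [OR]: Shutdown chain fails=occurs, Relief train inoperative=not → at least one input occurs → occurs.
Pipeline overpressure [OR]: Vent line unavailable=occurs, Inboard shutdown valve 2 fails=not → at least one input occurs → occurs.

Yes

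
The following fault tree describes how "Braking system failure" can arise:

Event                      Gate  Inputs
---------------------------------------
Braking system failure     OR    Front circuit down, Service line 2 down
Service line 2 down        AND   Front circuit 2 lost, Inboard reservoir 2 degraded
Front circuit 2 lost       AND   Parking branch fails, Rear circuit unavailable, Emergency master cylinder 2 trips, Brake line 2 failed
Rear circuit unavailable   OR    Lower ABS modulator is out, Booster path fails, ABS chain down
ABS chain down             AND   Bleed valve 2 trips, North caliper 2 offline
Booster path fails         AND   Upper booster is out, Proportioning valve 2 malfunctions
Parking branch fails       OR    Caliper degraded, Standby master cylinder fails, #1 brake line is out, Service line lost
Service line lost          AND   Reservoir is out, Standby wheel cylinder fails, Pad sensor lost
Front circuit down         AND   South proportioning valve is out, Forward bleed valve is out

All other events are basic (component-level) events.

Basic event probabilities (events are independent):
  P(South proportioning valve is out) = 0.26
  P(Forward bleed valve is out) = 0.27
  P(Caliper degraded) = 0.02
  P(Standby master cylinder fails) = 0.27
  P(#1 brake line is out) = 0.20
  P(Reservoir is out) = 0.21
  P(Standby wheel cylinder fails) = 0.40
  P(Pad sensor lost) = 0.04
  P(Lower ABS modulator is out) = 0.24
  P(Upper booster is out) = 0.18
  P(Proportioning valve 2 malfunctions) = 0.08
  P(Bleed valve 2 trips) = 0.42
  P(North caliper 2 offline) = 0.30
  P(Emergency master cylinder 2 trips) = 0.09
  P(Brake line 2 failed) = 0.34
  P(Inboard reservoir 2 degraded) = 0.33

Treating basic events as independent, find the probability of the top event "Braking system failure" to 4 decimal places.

P(Front circuit down) [AND] = 0.26 × 0.27 = 0.070200
P(Service line lost) [AND] = 0.21 × 0.40 × 0.04 = 0.003360
P(Parking branch fails) [OR] = 1 − (1−0.02) × (1−0.27) × (1−0.20) × (1−0.003360) = 0.429603
P(Booster path fails) [AND] = 0.18 × 0.08 = 0.014400
P(ABS chain down) [AND] = 0.42 × 0.30 = 0.126000
P(Rear circuit unavailable) [OR] = 1 − (1−0.24) × (1−0.014400) × (1−0.126000) = 0.345325
P(Front circuit 2 lost) [AND] = 0.429603 × 0.345325 × 0.09 × 0.34 = 0.004540
P(Service line 2 down) [AND] = 0.004540 × 0.33 = 0.001498
P(Braking system failure) [OR] = 1 − (1−0.070200) × (1−0.001498) = 0.071593
Rounded to 4 decimal places: P(Braking system failure) ≈ 0.0716.

0.0716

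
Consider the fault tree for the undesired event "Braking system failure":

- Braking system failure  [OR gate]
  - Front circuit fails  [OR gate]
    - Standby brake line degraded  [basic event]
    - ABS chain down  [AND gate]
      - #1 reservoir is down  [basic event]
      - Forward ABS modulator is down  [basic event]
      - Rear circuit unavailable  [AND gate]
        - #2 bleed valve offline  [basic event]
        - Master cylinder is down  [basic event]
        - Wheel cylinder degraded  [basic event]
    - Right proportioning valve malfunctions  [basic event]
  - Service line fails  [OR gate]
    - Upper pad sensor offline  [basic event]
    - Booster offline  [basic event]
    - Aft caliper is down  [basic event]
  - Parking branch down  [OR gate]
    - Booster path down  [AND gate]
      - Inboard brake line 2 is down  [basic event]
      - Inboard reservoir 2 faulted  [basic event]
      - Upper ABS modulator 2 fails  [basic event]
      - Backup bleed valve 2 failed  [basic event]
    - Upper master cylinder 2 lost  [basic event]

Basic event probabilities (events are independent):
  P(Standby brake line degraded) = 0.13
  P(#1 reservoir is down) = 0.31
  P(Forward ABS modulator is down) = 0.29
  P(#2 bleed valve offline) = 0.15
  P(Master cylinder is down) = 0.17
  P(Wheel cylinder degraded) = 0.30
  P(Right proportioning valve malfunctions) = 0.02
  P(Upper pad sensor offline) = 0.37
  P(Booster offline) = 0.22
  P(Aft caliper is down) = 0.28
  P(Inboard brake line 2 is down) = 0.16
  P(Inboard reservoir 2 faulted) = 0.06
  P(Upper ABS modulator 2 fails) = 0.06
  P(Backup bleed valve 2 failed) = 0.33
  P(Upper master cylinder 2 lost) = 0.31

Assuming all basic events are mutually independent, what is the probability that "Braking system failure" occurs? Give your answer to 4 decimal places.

0.7920

P(Rear circuit unavailable) [AND] = 0.15 × 0.17 × 0.30 = 0.007650
P(ABS chain down) [AND] = 0.31 × 0.29 × 0.007650 = 0.000688
P(Front circuit fails) [OR] = 1 − (1−0.13) × (1−0.000688) × (1−0.02) = 0.147987
P(Service line fails) [OR] = 1 − (1−0.37) × (1−0.22) × (1−0.28) = 0.646192
P(Booster path down) [AND] = 0.16 × 0.06 × 0.06 × 0.33 = 0.000190
P(Parking branch down) [OR] = 1 − (1−0.000190) × (1−0.31) = 0.310131
P(Braking system failure) [OR] = 1 − (1−0.147987) × (1−0.646192) × (1−0.310131) = 0.792040
Rounded to 4 decimal places: P(Braking system failure) ≈ 0.7920.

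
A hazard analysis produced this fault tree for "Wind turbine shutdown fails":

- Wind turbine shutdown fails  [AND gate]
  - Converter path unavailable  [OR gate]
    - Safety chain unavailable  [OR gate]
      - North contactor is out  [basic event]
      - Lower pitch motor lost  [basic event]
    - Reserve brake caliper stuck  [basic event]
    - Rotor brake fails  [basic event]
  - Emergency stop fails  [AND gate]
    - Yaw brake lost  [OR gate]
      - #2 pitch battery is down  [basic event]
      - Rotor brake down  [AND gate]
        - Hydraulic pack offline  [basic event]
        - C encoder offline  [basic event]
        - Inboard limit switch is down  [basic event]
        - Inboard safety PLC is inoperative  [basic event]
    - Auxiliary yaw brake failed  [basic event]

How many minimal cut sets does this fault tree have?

8

Safety chain unavailable [OR]: union of children's cut sets → 2 cut set(s).
Converter path unavailable [OR]: union of children's cut sets → 4 cut set(s).
Rotor brake down [AND]: one cut set from each child combined → 1 × 1 × 1 × 1 = 1 cut set(s).
Yaw brake lost [OR]: union of children's cut sets → 2 cut set(s).
Emergency stop fails [AND]: one cut set from each child combined → 2 × 1 = 2 cut set(s).
Wind turbine shutdown fails [AND]: one cut set from each child combined → 4 × 2 = 8 cut set(s).
Minimal cut sets: {#2 pitch battery is down, Auxiliary yaw brake failed, North contactor is out}; {Auxiliary yaw brake failed, C encoder offline, Hydraulic pack offline, Inboard limit switch is down, Inboard safety PLC is inoperative, North contactor is out}; {#2 pitch battery is down, Auxiliary yaw brake failed, Lower pitch motor lost}; {Auxiliary yaw brake failed, C encoder offline, Hydraulic pack offline, Inboard limit switch is down, Inboard safety PLC is inoperative, Lower pitch motor lost}; {#2 pitch battery is down, Auxiliary yaw brake failed, Reserve brake caliper stuck}; {Auxiliary yaw brake failed, C encoder offline, Hydraulic pack offline, Inboard limit switch is down, Inboard safety PLC is inoperative, Reserve brake caliper stuck}; {#2 pitch battery is down, Auxiliary yaw brake failed, Rotor brake fails}; {Auxiliary yaw brake failed, C encoder offline, Hydraulic pack offline, Inboard limit switch is down, Inboard safety PLC is inoperative, Rotor brake fails}.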